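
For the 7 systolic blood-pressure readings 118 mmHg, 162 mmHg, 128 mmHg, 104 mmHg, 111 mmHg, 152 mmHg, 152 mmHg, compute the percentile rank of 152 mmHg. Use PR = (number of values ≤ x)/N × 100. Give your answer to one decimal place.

N = 7.
Strictly below 152: 4. Equal to 152: 2.
PR = 6/7 × 100 = 85.7

85.7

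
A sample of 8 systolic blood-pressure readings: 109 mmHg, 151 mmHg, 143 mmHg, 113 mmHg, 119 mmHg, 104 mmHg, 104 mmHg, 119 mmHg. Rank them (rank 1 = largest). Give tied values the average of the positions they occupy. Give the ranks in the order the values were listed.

6, 1, 2, 5, 3.5, 7.5, 7.5, 3.5

Sorted (descending): 151, 143, 119, 119, 113, 109, 104, 104
The 2 values of 119 occupy positions 3–4 → average rank (3+4)/2 = 3.5.
The 2 values of 104 occupy positions 7–8 → average rank (7+8)/2 = 7.5.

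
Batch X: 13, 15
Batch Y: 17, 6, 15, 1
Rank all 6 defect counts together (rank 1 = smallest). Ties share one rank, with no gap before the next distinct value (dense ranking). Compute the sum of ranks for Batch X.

7

Sorted (ascending): 1, 6, 13, 15, 15, 17
The 2 values of 15 share dense rank 4.
Remaining distinct values take the next consecutive integers.
Batch X values → pooled ranks: 13→3, 15→4
Rank sum = 3 + 4 = 7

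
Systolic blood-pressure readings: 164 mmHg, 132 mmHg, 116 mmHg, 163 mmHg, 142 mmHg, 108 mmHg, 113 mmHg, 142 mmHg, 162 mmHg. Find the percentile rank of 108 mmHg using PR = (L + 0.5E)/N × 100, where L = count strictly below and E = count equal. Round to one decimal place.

N = 9.
Strictly below 108: 0. Equal to 108: 1.
PR = (0 + 0.5·1)/9 × 100 = 5.6

5.6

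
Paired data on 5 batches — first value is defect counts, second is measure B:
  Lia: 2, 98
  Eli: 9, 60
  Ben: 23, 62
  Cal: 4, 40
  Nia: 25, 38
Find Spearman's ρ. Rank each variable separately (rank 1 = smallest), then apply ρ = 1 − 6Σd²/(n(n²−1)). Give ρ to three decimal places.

Ranks of variable 1: 1, 3, 4, 2, 5
Ranks of variable 2: 5, 3, 4, 2, 1
d = r₁ − r₂: -4, 0, 0, 0, 4
d²: 16, 0, 0, 0, 16; Σd² = 32
ρ = 1 − 6·32/(5·24) = 1 − 192/120 = -0.600

-0.600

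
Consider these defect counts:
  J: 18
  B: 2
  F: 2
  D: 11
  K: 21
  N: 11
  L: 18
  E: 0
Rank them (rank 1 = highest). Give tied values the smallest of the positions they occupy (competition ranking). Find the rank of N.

Sorted (descending): 21, 18, 18, 11, 11, 2, 2, 0
The 2 values of 18 occupy positions 2–3 → each gets rank 2.
The 2 values of 11 occupy positions 4–5 → each gets rank 4.
The 2 values of 2 occupy positions 6–7 → each gets rank 6.
N has value 11 → rank 4.

4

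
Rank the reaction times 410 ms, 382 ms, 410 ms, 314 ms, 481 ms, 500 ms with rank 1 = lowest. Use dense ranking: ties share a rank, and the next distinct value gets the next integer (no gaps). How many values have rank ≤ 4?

Sorted (ascending): 314, 382, 410, 410, 481, 500
The 2 values of 410 share dense rank 3.
Remaining distinct values take the next consecutive integers.
Ranks ≤ 4: {1, 2, 3, 3, 4} → 5 values.

5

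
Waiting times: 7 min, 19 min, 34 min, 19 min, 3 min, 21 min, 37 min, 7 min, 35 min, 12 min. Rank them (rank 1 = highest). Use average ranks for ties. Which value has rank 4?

Sorted (descending): 37, 35, 34, 21, 19, 19, 12, 7, 7, 3
The 2 values of 19 occupy positions 5–6 → average rank (5+6)/2 = 5.5.
The 2 values of 7 occupy positions 8–9 → average rank (8+9)/2 = 8.5.
Rank 4 → value 21.

21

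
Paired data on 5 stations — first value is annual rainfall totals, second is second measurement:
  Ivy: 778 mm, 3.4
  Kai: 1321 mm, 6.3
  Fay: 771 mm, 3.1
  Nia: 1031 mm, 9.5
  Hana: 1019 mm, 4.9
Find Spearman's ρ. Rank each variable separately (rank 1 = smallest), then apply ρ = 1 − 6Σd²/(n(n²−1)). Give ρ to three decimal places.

Ranks of variable 1: 2, 5, 1, 4, 3
Ranks of variable 2: 2, 4, 1, 5, 3
d = r₁ − r₂: 0, 1, 0, -1, 0
d²: 0, 1, 0, 1, 0; Σd² = 2
ρ = 1 − 6·2/(5·24) = 1 − 12/120 = 0.900

0.900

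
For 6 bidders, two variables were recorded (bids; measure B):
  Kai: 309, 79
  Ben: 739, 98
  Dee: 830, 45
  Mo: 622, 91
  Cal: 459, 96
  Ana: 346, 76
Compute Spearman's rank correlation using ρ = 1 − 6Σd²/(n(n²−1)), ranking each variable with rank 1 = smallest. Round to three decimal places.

0.029

Ranks of variable 1: 1, 5, 6, 4, 3, 2
Ranks of variable 2: 3, 6, 1, 4, 5, 2
d = r₁ − r₂: -2, -1, 5, 0, -2, 0
d²: 4, 1, 25, 0, 4, 0; Σd² = 34
ρ = 1 − 6·34/(6·35) = 1 − 204/210 = 0.029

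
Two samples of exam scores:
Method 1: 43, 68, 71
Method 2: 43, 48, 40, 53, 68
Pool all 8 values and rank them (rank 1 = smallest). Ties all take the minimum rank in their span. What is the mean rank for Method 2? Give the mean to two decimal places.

3.60

Sorted (ascending): 40, 43, 43, 48, 53, 68, 68, 71
The 2 values of 43 occupy positions 2–3 → each gets rank 2.
The 2 values of 68 occupy positions 6–7 → each gets rank 6.
Method 2 values → pooled ranks: 43→2, 48→4, 40→1, 53→5, 68→6
Mean rank = (2 + 4 + 1 + 5 + 6) / 5 = 3.60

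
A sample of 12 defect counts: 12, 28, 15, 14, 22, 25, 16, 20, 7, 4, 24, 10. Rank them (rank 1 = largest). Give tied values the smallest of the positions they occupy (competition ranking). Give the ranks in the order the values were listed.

9, 1, 7, 8, 4, 2, 6, 5, 11, 12, 3, 10

Sorted (descending): 28, 25, 24, 22, 20, 16, 15, 14, 12, 10, 7, 4
No ties — each value takes its position as its rank.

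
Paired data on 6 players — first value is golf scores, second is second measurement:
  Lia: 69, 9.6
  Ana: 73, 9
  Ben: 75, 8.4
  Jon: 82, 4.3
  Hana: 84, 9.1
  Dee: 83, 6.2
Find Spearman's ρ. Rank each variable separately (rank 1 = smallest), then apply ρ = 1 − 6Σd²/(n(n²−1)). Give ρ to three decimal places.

-0.371

Ranks of variable 1: 1, 2, 3, 4, 6, 5
Ranks of variable 2: 6, 4, 3, 1, 5, 2
d = r₁ − r₂: -5, -2, 0, 3, 1, 3
d²: 25, 4, 0, 9, 1, 9; Σd² = 48
ρ = 1 − 6·48/(6·35) = 1 − 288/210 = -0.371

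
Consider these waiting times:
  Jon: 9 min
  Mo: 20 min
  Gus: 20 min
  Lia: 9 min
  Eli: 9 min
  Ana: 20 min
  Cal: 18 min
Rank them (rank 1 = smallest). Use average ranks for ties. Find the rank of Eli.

2

Sorted (ascending): 9, 9, 9, 18, 20, 20, 20
The 3 values of 9 occupy positions 1–3 → average rank 2.
The 3 values of 20 occupy positions 5–7 → average rank 6.
Eli has value 9 min → rank 2.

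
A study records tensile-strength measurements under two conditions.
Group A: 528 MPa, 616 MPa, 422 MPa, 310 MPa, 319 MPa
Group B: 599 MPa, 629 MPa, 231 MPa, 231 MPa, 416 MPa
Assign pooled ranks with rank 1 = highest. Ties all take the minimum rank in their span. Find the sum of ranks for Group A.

Sorted (descending): 629, 616, 599, 528, 422, 416, 319, 310, 231, 231
The 2 values of 231 occupy positions 9–10 → each gets rank 9.
Group A values → pooled ranks: 528→4, 616→2, 422→5, 310→8, 319→7
Rank sum = 4 + 2 + 5 + 8 + 7 = 26

26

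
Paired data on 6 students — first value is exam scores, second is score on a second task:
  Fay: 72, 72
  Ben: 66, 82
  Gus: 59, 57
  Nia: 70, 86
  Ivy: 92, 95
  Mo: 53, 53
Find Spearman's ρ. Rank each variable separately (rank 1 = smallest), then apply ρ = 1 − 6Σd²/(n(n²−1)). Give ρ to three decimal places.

0.829

Ranks of variable 1: 5, 3, 2, 4, 6, 1
Ranks of variable 2: 3, 4, 2, 5, 6, 1
d = r₁ − r₂: 2, -1, 0, -1, 0, 0
d²: 4, 1, 0, 1, 0, 0; Σd² = 6
ρ = 1 − 6·6/(6·35) = 1 − 36/210 = 0.829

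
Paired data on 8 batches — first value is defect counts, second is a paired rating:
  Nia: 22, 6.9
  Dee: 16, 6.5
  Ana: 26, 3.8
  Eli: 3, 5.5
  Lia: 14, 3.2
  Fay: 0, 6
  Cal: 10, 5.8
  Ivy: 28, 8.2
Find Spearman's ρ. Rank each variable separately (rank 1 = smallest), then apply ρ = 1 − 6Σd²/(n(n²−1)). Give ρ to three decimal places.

Ranks of variable 1: 6, 5, 7, 2, 4, 1, 3, 8
Ranks of variable 2: 7, 6, 2, 3, 1, 5, 4, 8
d = r₁ − r₂: -1, -1, 5, -1, 3, -4, -1, 0
d²: 1, 1, 25, 1, 9, 16, 1, 0; Σd² = 54
ρ = 1 − 6·54/(8·63) = 1 − 324/504 = 0.357

0.357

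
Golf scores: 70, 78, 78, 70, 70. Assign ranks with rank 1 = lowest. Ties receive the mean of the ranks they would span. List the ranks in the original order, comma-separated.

Sorted (ascending): 70, 70, 70, 78, 78
The 3 values of 70 occupy positions 1–3 → average rank 2.
The 2 values of 78 occupy positions 4–5 → average rank (4+5)/2 = 4.5.

2, 4.5, 4.5, 2, 2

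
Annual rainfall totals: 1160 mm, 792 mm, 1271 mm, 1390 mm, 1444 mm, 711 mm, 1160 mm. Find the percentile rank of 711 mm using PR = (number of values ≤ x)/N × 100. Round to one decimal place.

14.3

N = 7.
Strictly below 711: 0. Equal to 711: 1.
PR = 1/7 × 100 = 14.3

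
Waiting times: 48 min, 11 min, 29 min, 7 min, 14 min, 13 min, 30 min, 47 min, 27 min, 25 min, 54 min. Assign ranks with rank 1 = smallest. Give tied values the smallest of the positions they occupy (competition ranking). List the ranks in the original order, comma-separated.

10, 2, 7, 1, 4, 3, 8, 9, 6, 5, 11

Sorted (ascending): 7, 11, 13, 14, 25, 27, 29, 30, 47, 48, 54
No ties — each value takes its position as its rank.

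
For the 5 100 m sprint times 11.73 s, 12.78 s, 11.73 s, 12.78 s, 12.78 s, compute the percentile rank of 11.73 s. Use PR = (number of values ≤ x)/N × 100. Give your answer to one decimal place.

N = 5.
Strictly below 11.73: 0. Equal to 11.73: 2.
PR = 2/5 × 100 = 40.0

40.0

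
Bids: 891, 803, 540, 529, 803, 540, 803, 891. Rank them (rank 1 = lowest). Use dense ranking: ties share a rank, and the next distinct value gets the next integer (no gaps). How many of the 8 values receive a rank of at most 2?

Sorted (ascending): 529, 540, 540, 803, 803, 803, 891, 891
The 2 values of 540 share dense rank 2.
The 3 values of 803 share dense rank 3.
The 2 values of 891 share dense rank 4.
Remaining distinct values take the next consecutive integers.
Ranks ≤ 2: {1, 2, 2} → 3 values.

3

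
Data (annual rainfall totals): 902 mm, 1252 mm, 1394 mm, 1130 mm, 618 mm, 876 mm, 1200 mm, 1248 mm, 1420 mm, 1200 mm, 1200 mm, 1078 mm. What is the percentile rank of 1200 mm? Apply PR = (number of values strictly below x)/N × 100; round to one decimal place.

N = 12.
Strictly below 1200: 5. Equal to 1200: 3.
PR = 5/12 × 100 = 41.7

41.7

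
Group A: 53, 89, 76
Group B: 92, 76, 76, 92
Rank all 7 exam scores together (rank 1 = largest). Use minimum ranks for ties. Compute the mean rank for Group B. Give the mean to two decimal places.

Sorted (descending): 92, 92, 89, 76, 76, 76, 53
The 2 values of 92 occupy positions 1–2 → each gets rank 1.
The 3 values of 76 occupy positions 4–6 → each gets rank 4.
Group B values → pooled ranks: 92→1, 76→4, 76→4, 92→1
Mean rank = (1 + 4 + 4 + 1) / 4 = 2.50

2.50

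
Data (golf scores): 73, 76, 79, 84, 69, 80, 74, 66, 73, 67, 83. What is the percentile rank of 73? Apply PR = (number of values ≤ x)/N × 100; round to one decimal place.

45.5

N = 11.
Strictly below 73: 3. Equal to 73: 2.
PR = 5/11 × 100 = 45.5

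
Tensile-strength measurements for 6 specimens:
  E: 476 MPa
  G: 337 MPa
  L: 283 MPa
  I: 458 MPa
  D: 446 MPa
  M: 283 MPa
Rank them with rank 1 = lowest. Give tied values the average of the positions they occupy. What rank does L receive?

1.5

Sorted (ascending): 283, 283, 337, 446, 458, 476
The 2 values of 283 occupy positions 1–2 → average rank (1+2)/2 = 1.5.
L has value 283 MPa → rank 1.5.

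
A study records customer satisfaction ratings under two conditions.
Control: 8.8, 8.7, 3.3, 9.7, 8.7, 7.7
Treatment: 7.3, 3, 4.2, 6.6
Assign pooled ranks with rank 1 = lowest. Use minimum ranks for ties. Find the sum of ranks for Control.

Sorted (ascending): 3, 3.3, 4.2, 6.6, 7.3, 7.7, 8.7, 8.7, 8.8, 9.7
The 2 values of 8.7 occupy positions 7–8 → each gets rank 7.
Control values → pooled ranks: 8.8→9, 8.7→7, 3.3→2, 9.7→10, 8.7→7, 7.7→6
Rank sum = 9 + 7 + 2 + 10 + 7 + 6 = 41

41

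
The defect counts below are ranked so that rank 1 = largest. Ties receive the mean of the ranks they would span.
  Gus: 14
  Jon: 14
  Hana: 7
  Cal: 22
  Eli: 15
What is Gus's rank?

3.5

Sorted (descending): 22, 15, 14, 14, 7
The 2 values of 14 occupy positions 3–4 → average rank (3+4)/2 = 3.5.
Gus has value 14 → rank 3.5.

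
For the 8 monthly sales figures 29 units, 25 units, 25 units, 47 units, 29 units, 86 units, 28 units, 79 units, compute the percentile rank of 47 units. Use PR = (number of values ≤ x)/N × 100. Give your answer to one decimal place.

N = 8.
Strictly below 47: 5. Equal to 47: 1.
PR = 6/8 × 100 = 75.0

75.0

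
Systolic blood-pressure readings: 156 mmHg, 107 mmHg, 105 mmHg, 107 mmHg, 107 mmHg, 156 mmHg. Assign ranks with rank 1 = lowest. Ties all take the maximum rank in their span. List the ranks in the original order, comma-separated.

Sorted (ascending): 105, 107, 107, 107, 156, 156
The 3 values of 107 occupy positions 2–4 → each gets rank 4.
The 2 values of 156 occupy positions 5–6 → each gets rank 6.

6, 4, 1, 4, 4, 6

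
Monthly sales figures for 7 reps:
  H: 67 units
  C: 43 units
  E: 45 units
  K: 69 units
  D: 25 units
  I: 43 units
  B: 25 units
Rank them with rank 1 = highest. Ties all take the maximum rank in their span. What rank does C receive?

5

Sorted (descending): 69, 67, 45, 43, 43, 25, 25
The 2 values of 43 occupy positions 4–5 → each gets rank 5.
The 2 values of 25 occupy positions 6–7 → each gets rank 7.
C has value 43 units → rank 5.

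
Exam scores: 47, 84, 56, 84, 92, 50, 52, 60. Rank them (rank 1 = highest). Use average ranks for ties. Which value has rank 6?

52

Sorted (descending): 92, 84, 84, 60, 56, 52, 50, 47
The 2 values of 84 occupy positions 2–3 → average rank (2+3)/2 = 2.5.
Rank 6 → value 52.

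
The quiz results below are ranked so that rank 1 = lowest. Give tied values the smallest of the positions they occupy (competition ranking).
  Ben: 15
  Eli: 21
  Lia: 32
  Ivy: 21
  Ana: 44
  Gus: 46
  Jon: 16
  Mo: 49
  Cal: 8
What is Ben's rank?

Sorted (ascending): 8, 15, 16, 21, 21, 32, 44, 46, 49
The 2 values of 21 occupy positions 4–5 → each gets rank 4.
Ben has value 15 → rank 2.

2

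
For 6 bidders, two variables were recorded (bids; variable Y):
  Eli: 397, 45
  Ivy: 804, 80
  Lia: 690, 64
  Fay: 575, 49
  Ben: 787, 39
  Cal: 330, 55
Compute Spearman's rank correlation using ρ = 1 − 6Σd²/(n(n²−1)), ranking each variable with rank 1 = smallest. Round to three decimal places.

Ranks of variable 1: 2, 6, 4, 3, 5, 1
Ranks of variable 2: 2, 6, 5, 3, 1, 4
d = r₁ − r₂: 0, 0, -1, 0, 4, -3
d²: 0, 0, 1, 0, 16, 9; Σd² = 26
ρ = 1 − 6·26/(6·35) = 1 − 156/210 = 0.257

0.257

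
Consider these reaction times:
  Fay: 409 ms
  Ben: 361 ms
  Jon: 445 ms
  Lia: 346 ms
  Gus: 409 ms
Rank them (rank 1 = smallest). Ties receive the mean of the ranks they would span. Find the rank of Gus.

3.5

Sorted (ascending): 346, 361, 409, 409, 445
The 2 values of 409 occupy positions 3–4 → average rank (3+4)/2 = 3.5.
Gus has value 409 ms → rank 3.5.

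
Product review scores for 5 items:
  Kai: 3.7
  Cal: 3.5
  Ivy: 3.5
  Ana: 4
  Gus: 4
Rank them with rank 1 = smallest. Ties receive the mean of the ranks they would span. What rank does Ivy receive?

1.5

Sorted (ascending): 3.5, 3.5, 3.7, 4, 4
The 2 values of 3.5 occupy positions 1–2 → average rank (1+2)/2 = 1.5.
The 2 values of 4 occupy positions 4–5 → average rank (4+5)/2 = 4.5.
Ivy has value 3.5 → rank 1.5.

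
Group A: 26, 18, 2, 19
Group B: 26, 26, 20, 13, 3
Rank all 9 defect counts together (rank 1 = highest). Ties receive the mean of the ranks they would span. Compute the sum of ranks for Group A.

22

Sorted (descending): 26, 26, 26, 20, 19, 18, 13, 3, 2
The 3 values of 26 occupy positions 1–3 → average rank 2.
Group A values → pooled ranks: 26→2, 18→6, 2→9, 19→5
Rank sum = 2 + 6 + 9 + 5 = 22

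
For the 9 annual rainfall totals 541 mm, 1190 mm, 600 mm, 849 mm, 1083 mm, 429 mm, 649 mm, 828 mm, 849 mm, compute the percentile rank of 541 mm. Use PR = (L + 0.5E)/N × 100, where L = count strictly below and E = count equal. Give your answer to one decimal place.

N = 9.
Strictly below 541: 1. Equal to 541: 1.
PR = (1 + 0.5·1)/9 × 100 = 16.7

16.7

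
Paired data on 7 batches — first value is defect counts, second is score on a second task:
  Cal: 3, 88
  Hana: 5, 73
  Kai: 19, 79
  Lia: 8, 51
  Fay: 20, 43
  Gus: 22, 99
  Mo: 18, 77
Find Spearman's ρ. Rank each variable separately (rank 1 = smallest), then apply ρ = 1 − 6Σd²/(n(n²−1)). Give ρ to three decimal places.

0.071

Ranks of variable 1: 1, 2, 5, 3, 6, 7, 4
Ranks of variable 2: 6, 3, 5, 2, 1, 7, 4
d = r₁ − r₂: -5, -1, 0, 1, 5, 0, 0
d²: 25, 1, 0, 1, 25, 0, 0; Σd² = 52
ρ = 1 − 6·52/(7·48) = 1 − 312/336 = 0.071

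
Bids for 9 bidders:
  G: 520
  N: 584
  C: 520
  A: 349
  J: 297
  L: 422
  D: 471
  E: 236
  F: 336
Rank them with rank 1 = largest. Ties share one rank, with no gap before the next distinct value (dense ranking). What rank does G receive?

2

Sorted (descending): 584, 520, 520, 471, 422, 349, 336, 297, 236
The 2 values of 520 share dense rank 2.
Remaining distinct values take the next consecutive integers.
G has value 520 → rank 2.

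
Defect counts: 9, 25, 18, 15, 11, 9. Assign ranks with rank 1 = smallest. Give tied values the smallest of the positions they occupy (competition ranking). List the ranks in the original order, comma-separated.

Sorted (ascending): 9, 9, 11, 15, 18, 25
The 2 values of 9 occupy positions 1–2 → each gets rank 1.

1, 6, 5, 4, 3, 1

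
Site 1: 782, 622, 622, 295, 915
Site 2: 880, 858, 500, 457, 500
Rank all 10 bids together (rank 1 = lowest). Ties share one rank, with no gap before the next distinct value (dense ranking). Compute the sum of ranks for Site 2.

21

Sorted (ascending): 295, 457, 500, 500, 622, 622, 782, 858, 880, 915
The 2 values of 500 share dense rank 3.
The 2 values of 622 share dense rank 4.
Remaining distinct values take the next consecutive integers.
Site 2 values → pooled ranks: 880→7, 858→6, 500→3, 457→2, 500→3
Rank sum = 7 + 6 + 3 + 2 + 3 = 21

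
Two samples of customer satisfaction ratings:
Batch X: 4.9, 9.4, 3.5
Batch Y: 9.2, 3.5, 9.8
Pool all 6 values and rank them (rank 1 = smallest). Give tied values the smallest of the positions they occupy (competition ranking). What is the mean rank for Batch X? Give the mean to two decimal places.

3.00

Sorted (ascending): 3.5, 3.5, 4.9, 9.2, 9.4, 9.8
The 2 values of 3.5 occupy positions 1–2 → each gets rank 1.
Batch X values → pooled ranks: 4.9→3, 9.4→5, 3.5→1
Mean rank = (3 + 5 + 1) / 3 = 3.00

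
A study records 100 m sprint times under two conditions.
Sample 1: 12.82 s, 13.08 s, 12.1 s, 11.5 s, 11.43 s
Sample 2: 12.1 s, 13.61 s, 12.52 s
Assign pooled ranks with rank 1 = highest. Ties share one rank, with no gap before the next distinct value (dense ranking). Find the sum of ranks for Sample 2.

10

Sorted (descending): 13.61, 13.08, 12.82, 12.52, 12.1, 12.1, 11.5, 11.43
The 2 values of 12.1 share dense rank 5.
Remaining distinct values take the next consecutive integers.
Sample 2 values → pooled ranks: 12.1→5, 13.61→1, 12.52→4
Rank sum = 5 + 1 + 4 = 10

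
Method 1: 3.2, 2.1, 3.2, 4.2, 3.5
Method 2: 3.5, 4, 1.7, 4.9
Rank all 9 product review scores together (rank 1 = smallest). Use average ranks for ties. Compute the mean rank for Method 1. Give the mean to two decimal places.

4.50

Sorted (ascending): 1.7, 2.1, 3.2, 3.2, 3.5, 3.5, 4, 4.2, 4.9
The 2 values of 3.2 occupy positions 3–4 → average rank (3+4)/2 = 3.5.
The 2 values of 3.5 occupy positions 5–6 → average rank (5+6)/2 = 5.5.
Method 1 values → pooled ranks: 3.2→3.5, 2.1→2, 3.2→3.5, 4.2→8, 3.5→5.5
Mean rank = (3.5 + 2 + 3.5 + 8 + 5.5) / 5 = 4.50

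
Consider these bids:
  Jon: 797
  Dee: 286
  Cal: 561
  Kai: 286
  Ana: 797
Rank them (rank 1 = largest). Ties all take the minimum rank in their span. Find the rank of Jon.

Sorted (descending): 797, 797, 561, 286, 286
The 2 values of 797 occupy positions 1–2 → each gets rank 1.
The 2 values of 286 occupy positions 4–5 → each gets rank 4.
Jon has value 797 → rank 1.

1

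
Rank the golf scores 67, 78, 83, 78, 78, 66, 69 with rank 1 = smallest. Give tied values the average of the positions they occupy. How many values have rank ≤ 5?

Sorted (ascending): 66, 67, 69, 78, 78, 78, 83
The 3 values of 78 occupy positions 4–6 → average rank 5.
Ranks ≤ 5: {1, 2, 3, 5, 5, 5} → 6 values.

6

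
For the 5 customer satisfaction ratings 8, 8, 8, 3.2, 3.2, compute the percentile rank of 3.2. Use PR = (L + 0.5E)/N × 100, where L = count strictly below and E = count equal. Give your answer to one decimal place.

20.0

N = 5.
Strictly below 3.2: 0. Equal to 3.2: 2.
PR = (0 + 0.5·2)/5 × 100 = 20.0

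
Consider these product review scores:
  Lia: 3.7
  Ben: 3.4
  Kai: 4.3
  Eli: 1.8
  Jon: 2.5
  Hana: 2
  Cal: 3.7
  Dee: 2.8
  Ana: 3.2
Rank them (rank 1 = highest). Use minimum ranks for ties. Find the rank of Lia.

2

Sorted (descending): 4.3, 3.7, 3.7, 3.4, 3.2, 2.8, 2.5, 2, 1.8
The 2 values of 3.7 occupy positions 2–3 → each gets rank 2.
Lia has value 3.7 → rank 2.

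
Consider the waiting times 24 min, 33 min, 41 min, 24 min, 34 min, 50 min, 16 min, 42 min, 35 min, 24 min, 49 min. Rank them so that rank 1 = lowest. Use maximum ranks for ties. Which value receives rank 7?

35

Sorted (ascending): 16, 24, 24, 24, 33, 34, 35, 41, 42, 49, 50
The 3 values of 24 occupy positions 2–4 → each gets rank 4.
Rank 7 → value 35.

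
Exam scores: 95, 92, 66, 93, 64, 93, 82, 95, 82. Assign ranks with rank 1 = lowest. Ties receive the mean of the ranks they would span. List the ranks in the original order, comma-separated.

Sorted (ascending): 64, 66, 82, 82, 92, 93, 93, 95, 95
The 2 values of 82 occupy positions 3–4 → average rank (3+4)/2 = 3.5.
The 2 values of 93 occupy positions 6–7 → average rank (6+7)/2 = 6.5.
The 2 values of 95 occupy positions 8–9 → average rank (8+9)/2 = 8.5.

8.5, 5, 2, 6.5, 1, 6.5, 3.5, 8.5, 3.5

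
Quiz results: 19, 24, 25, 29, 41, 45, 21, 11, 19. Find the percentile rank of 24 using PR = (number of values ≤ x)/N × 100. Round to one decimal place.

N = 9.
Strictly below 24: 4. Equal to 24: 1.
PR = 5/9 × 100 = 55.6

55.6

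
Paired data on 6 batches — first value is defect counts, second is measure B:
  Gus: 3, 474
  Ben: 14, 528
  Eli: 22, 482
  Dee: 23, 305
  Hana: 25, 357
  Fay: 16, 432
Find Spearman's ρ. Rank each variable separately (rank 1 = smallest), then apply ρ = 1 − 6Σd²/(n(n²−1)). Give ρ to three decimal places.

Ranks of variable 1: 1, 2, 4, 5, 6, 3
Ranks of variable 2: 4, 6, 5, 1, 2, 3
d = r₁ − r₂: -3, -4, -1, 4, 4, 0
d²: 9, 16, 1, 16, 16, 0; Σd² = 58
ρ = 1 − 6·58/(6·35) = 1 − 348/210 = -0.657

-0.657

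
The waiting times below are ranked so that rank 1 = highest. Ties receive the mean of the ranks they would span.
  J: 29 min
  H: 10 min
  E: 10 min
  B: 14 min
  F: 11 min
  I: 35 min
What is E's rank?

5.5

Sorted (descending): 35, 29, 14, 11, 10, 10
The 2 values of 10 occupy positions 5–6 → average rank (5+6)/2 = 5.5.
E has value 10 min → rank 5.5.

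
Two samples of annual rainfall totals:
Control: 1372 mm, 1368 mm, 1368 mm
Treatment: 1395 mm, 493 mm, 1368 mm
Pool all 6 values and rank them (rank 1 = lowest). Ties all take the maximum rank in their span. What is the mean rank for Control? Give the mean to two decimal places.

Sorted (ascending): 493, 1368, 1368, 1368, 1372, 1395
The 3 values of 1368 occupy positions 2–4 → each gets rank 4.
Control values → pooled ranks: 1372→5, 1368→4, 1368→4
Mean rank = (5 + 4 + 4) / 3 = 4.33

4.33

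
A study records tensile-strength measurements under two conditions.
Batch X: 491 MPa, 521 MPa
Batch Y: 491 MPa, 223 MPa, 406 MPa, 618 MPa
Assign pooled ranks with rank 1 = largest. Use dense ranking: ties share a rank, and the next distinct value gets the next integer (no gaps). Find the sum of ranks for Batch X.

Sorted (descending): 618, 521, 491, 491, 406, 223
The 2 values of 491 share dense rank 3.
Remaining distinct values take the next consecutive integers.
Batch X values → pooled ranks: 491→3, 521→2
Rank sum = 3 + 2 = 5

5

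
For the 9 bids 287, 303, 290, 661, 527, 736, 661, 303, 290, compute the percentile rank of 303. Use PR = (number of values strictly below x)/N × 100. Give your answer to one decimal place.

N = 9.
Strictly below 303: 3. Equal to 303: 2.
PR = 3/9 × 100 = 33.3

33.3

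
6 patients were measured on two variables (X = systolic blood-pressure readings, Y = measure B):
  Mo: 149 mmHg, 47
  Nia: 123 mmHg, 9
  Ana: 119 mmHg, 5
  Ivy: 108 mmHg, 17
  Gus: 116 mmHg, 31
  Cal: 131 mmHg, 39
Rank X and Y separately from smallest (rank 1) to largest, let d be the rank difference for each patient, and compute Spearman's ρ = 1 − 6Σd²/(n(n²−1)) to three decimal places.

0.543

Ranks of variable 1: 6, 4, 3, 1, 2, 5
Ranks of variable 2: 6, 2, 1, 3, 4, 5
d = r₁ − r₂: 0, 2, 2, -2, -2, 0
d²: 0, 4, 4, 4, 4, 0; Σd² = 16
ρ = 1 − 6·16/(6·35) = 1 − 96/210 = 0.543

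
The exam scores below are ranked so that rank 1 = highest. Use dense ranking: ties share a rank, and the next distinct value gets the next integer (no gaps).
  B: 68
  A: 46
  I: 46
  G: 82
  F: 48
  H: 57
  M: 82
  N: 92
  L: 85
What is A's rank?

Sorted (descending): 92, 85, 82, 82, 68, 57, 48, 46, 46
The 2 values of 82 share dense rank 3.
The 2 values of 46 share dense rank 7.
Remaining distinct values take the next consecutive integers.
A has value 46 → rank 7.

7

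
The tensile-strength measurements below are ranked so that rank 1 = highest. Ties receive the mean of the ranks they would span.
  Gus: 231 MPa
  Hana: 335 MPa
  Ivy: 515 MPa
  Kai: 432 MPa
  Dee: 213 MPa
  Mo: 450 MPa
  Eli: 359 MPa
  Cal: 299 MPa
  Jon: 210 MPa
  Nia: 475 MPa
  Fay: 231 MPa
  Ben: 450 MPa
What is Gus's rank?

9.5

Sorted (descending): 515, 475, 450, 450, 432, 359, 335, 299, 231, 231, 213, 210
The 2 values of 450 occupy positions 3–4 → average rank (3+4)/2 = 3.5.
The 2 values of 231 occupy positions 9–10 → average rank (9+10)/2 = 9.5.
Gus has value 231 MPa → rank 9.5.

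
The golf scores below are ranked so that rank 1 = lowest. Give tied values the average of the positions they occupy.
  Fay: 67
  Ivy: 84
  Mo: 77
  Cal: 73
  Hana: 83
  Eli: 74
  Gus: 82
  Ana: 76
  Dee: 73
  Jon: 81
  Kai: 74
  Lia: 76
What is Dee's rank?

Sorted (ascending): 67, 73, 73, 74, 74, 76, 76, 77, 81, 82, 83, 84
The 2 values of 73 occupy positions 2–3 → average rank (2+3)/2 = 2.5.
The 2 values of 74 occupy positions 4–5 → average rank (4+5)/2 = 4.5.
The 2 values of 76 occupy positions 6–7 → average rank (6+7)/2 = 6.5.
Dee has value 73 → rank 2.5.

2.5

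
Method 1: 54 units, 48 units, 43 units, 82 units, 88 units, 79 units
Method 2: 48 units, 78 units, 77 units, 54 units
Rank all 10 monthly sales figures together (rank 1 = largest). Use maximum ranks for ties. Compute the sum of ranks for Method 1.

32

Sorted (descending): 88, 82, 79, 78, 77, 54, 54, 48, 48, 43
The 2 values of 54 occupy positions 6–7 → each gets rank 7.
The 2 values of 48 occupy positions 8–9 → each gets rank 9.
Method 1 values → pooled ranks: 54→7, 48→9, 43→10, 82→2, 88→1, 79→3
Rank sum = 7 + 9 + 10 + 2 + 1 + 3 = 32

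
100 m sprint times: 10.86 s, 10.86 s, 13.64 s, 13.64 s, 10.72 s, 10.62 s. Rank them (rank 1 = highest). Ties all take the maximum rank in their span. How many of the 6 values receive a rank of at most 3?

Sorted (descending): 13.64, 13.64, 10.86, 10.86, 10.72, 10.62
The 2 values of 13.64 occupy positions 1–2 → each gets rank 2.
The 2 values of 10.86 occupy positions 3–4 → each gets rank 4.
Ranks ≤ 3: {2, 2} → 2 values.

2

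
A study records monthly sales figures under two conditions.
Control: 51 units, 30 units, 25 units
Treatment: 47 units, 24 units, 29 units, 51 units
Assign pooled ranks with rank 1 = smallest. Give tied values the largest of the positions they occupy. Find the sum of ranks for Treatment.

16

Sorted (ascending): 24, 25, 29, 30, 47, 51, 51
The 2 values of 51 occupy positions 6–7 → each gets rank 7.
Treatment values → pooled ranks: 47→5, 24→1, 29→3, 51→7
Rank sum = 5 + 1 + 3 + 7 = 16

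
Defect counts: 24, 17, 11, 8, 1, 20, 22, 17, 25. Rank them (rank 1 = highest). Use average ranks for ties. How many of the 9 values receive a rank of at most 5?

4

Sorted (descending): 25, 24, 22, 20, 17, 17, 11, 8, 1
The 2 values of 17 occupy positions 5–6 → average rank (5+6)/2 = 5.5.
Ranks ≤ 5: {1, 2, 3, 4} → 4 values.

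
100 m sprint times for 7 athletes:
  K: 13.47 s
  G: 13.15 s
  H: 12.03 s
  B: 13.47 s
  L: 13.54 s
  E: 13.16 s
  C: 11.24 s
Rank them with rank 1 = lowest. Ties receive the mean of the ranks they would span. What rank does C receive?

1

Sorted (ascending): 11.24, 12.03, 13.15, 13.16, 13.47, 13.47, 13.54
The 2 values of 13.47 occupy positions 5–6 → average rank (5+6)/2 = 5.5.
C has value 11.24 s → rank 1.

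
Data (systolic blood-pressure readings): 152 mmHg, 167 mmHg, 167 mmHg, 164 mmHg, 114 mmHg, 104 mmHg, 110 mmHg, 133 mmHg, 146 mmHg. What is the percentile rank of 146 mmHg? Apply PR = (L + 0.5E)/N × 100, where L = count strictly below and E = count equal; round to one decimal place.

N = 9.
Strictly below 146: 4. Equal to 146: 1.
PR = (4 + 0.5·1)/9 × 100 = 50.0

50.0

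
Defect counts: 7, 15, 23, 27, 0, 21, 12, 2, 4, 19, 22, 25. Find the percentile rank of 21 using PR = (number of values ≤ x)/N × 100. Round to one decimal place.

N = 12.
Strictly below 21: 7. Equal to 21: 1.
PR = 8/12 × 100 = 66.7

66.7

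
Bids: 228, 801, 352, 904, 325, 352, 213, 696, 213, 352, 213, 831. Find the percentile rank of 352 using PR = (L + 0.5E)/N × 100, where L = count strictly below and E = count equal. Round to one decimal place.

54.2

N = 12.
Strictly below 352: 5. Equal to 352: 3.
PR = (5 + 0.5·3)/12 × 100 = 54.2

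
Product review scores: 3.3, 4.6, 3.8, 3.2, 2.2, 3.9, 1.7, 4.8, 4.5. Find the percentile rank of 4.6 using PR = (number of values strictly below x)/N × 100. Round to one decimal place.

N = 9.
Strictly below 4.6: 7. Equal to 4.6: 1.
PR = 7/9 × 100 = 77.8

77.8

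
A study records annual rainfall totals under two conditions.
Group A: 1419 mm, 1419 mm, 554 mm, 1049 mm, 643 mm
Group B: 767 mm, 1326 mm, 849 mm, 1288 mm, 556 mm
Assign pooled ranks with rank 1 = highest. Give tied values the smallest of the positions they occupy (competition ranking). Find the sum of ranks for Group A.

Sorted (descending): 1419, 1419, 1326, 1288, 1049, 849, 767, 643, 556, 554
The 2 values of 1419 occupy positions 1–2 → each gets rank 1.
Group A values → pooled ranks: 1419→1, 1419→1, 554→10, 1049→5, 643→8
Rank sum = 1 + 1 + 10 + 5 + 8 = 25

25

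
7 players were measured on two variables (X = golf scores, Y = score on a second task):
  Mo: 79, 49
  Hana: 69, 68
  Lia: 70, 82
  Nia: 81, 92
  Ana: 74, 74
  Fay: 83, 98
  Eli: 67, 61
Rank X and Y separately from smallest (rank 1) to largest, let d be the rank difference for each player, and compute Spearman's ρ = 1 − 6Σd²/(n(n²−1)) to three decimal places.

0.607

Ranks of variable 1: 5, 2, 3, 6, 4, 7, 1
Ranks of variable 2: 1, 3, 5, 6, 4, 7, 2
d = r₁ − r₂: 4, -1, -2, 0, 0, 0, -1
d²: 16, 1, 4, 0, 0, 0, 1; Σd² = 22
ρ = 1 − 6·22/(7·48) = 1 − 132/336 = 0.607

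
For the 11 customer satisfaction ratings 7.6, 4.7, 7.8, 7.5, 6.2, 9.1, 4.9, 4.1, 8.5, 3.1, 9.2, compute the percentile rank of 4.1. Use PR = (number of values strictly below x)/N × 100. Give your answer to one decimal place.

N = 11.
Strictly below 4.1: 1. Equal to 4.1: 1.
PR = 1/11 × 100 = 9.1

9.1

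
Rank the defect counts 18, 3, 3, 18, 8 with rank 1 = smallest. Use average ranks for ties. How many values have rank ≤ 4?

Sorted (ascending): 3, 3, 8, 18, 18
The 2 values of 3 occupy positions 1–2 → average rank (1+2)/2 = 1.5.
The 2 values of 18 occupy positions 4–5 → average rank (4+5)/2 = 4.5.
Ranks ≤ 4: {1.5, 1.5, 3} → 3 values.

3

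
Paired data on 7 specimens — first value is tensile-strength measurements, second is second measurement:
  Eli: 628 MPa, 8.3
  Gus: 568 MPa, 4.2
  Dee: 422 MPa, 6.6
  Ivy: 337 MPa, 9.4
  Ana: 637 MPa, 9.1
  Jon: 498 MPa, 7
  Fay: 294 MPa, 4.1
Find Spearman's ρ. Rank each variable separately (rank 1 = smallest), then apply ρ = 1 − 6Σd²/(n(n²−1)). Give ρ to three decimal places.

0.357

Ranks of variable 1: 6, 5, 3, 2, 7, 4, 1
Ranks of variable 2: 5, 2, 3, 7, 6, 4, 1
d = r₁ − r₂: 1, 3, 0, -5, 1, 0, 0
d²: 1, 9, 0, 25, 1, 0, 0; Σd² = 36
ρ = 1 − 6·36/(7·48) = 1 − 216/336 = 0.357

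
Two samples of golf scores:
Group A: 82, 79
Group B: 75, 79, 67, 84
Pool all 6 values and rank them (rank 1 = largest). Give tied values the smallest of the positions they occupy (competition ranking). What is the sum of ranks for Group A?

5

Sorted (descending): 84, 82, 79, 79, 75, 67
The 2 values of 79 occupy positions 3–4 → each gets rank 3.
Group A values → pooled ranks: 82→2, 79→3
Rank sum = 2 + 3 = 5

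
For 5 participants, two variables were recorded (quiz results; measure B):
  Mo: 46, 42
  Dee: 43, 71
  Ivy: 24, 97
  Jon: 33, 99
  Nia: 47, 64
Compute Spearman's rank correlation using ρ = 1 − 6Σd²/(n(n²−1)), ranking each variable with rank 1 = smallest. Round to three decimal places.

-0.800

Ranks of variable 1: 4, 3, 1, 2, 5
Ranks of variable 2: 1, 3, 4, 5, 2
d = r₁ − r₂: 3, 0, -3, -3, 3
d²: 9, 0, 9, 9, 9; Σd² = 36
ρ = 1 − 6·36/(5·24) = 1 − 216/120 = -0.800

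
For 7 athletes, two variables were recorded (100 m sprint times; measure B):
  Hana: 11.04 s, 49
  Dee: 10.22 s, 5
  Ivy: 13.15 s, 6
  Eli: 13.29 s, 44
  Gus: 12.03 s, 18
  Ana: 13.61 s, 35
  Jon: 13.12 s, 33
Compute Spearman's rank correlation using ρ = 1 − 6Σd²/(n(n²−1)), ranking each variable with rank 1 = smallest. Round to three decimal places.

0.321

Ranks of variable 1: 2, 1, 5, 6, 3, 7, 4
Ranks of variable 2: 7, 1, 2, 6, 3, 5, 4
d = r₁ − r₂: -5, 0, 3, 0, 0, 2, 0
d²: 25, 0, 9, 0, 0, 4, 0; Σd² = 38
ρ = 1 − 6·38/(7·48) = 1 − 228/336 = 0.321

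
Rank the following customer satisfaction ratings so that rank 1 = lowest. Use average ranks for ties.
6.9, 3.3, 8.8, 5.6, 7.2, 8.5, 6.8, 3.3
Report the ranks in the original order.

5, 1.5, 8, 3, 6, 7, 4, 1.5

Sorted (ascending): 3.3, 3.3, 5.6, 6.8, 6.9, 7.2, 8.5, 8.8
The 2 values of 3.3 occupy positions 1–2 → average rank (1+2)/2 = 1.5.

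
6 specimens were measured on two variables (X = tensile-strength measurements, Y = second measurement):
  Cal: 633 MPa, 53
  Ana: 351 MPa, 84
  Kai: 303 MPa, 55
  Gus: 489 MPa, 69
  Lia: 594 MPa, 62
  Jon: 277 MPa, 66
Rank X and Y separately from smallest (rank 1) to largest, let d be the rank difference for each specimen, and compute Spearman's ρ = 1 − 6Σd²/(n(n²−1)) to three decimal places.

Ranks of variable 1: 6, 3, 2, 4, 5, 1
Ranks of variable 2: 1, 6, 2, 5, 3, 4
d = r₁ − r₂: 5, -3, 0, -1, 2, -3
d²: 25, 9, 0, 1, 4, 9; Σd² = 48
ρ = 1 − 6·48/(6·35) = 1 − 288/210 = -0.371

-0.371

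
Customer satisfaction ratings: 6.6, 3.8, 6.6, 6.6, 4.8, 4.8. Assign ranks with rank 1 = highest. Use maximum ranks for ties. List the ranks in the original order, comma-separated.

Sorted (descending): 6.6, 6.6, 6.6, 4.8, 4.8, 3.8
The 3 values of 6.6 occupy positions 1–3 → each gets rank 3.
The 2 values of 4.8 occupy positions 4–5 → each gets rank 5.

3, 6, 3, 3, 5, 5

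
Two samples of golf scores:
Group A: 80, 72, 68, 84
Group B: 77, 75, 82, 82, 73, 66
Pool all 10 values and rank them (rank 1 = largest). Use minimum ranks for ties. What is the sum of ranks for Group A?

Sorted (descending): 84, 82, 82, 80, 77, 75, 73, 72, 68, 66
The 2 values of 82 occupy positions 2–3 → each gets rank 2.
Group A values → pooled ranks: 80→4, 72→8, 68→9, 84→1
Rank sum = 4 + 8 + 9 + 1 = 22

22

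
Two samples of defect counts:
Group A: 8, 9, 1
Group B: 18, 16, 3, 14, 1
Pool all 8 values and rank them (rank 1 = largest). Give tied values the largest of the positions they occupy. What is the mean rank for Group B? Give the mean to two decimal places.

4.00

Sorted (descending): 18, 16, 14, 9, 8, 3, 1, 1
The 2 values of 1 occupy positions 7–8 → each gets rank 8.
Group B values → pooled ranks: 18→1, 16→2, 3→6, 14→3, 1→8
Mean rank = (1 + 2 + 6 + 3 + 8) / 5 = 4.00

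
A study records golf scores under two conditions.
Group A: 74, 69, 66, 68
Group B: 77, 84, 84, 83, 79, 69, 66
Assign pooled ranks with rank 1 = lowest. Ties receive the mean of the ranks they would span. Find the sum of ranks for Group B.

Sorted (ascending): 66, 66, 68, 69, 69, 74, 77, 79, 83, 84, 84
The 2 values of 66 occupy positions 1–2 → average rank (1+2)/2 = 1.5.
The 2 values of 69 occupy positions 4–5 → average rank (4+5)/2 = 4.5.
The 2 values of 84 occupy positions 10–11 → average rank (10+11)/2 = 10.5.
Group B values → pooled ranks: 77→7, 84→10.5, 84→10.5, 83→9, 79→8, 69→4.5, 66→1.5
Rank sum = 7 + 10.5 + 10.5 + 9 + 8 + 4.5 + 1.5 = 51

51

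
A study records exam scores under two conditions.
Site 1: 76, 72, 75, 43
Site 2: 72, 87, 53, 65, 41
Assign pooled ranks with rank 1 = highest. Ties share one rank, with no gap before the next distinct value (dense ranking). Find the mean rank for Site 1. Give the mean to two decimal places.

4.00

Sorted (descending): 87, 76, 75, 72, 72, 65, 53, 43, 41
The 2 values of 72 share dense rank 4.
Remaining distinct values take the next consecutive integers.
Site 1 values → pooled ranks: 76→2, 72→4, 75→3, 43→7
Mean rank = (2 + 4 + 3 + 7) / 4 = 4.00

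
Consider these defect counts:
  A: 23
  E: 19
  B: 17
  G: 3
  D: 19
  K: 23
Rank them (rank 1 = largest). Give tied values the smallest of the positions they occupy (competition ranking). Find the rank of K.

1

Sorted (descending): 23, 23, 19, 19, 17, 3
The 2 values of 23 occupy positions 1–2 → each gets rank 1.
The 2 values of 19 occupy positions 3–4 → each gets rank 3.
K has value 23 → rank 1.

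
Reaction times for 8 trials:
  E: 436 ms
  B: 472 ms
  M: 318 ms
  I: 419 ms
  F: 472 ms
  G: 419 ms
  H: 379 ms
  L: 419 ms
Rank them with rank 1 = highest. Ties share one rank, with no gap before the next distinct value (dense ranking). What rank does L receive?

Sorted (descending): 472, 472, 436, 419, 419, 419, 379, 318
The 2 values of 472 share dense rank 1.
The 3 values of 419 share dense rank 3.
Remaining distinct values take the next consecutive integers.
L has value 419 ms → rank 3.

3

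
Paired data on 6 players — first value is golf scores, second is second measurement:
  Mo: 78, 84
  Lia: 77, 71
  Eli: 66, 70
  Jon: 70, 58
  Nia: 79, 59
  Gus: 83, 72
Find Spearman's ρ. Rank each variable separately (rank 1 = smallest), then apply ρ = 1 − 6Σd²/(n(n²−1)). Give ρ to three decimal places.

0.429

Ranks of variable 1: 4, 3, 1, 2, 5, 6
Ranks of variable 2: 6, 4, 3, 1, 2, 5
d = r₁ − r₂: -2, -1, -2, 1, 3, 1
d²: 4, 1, 4, 1, 9, 1; Σd² = 20
ρ = 1 − 6·20/(6·35) = 1 − 120/210 = 0.429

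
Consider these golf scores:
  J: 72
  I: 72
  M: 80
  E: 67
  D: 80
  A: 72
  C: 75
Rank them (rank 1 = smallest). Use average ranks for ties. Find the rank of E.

Sorted (ascending): 67, 72, 72, 72, 75, 80, 80
The 3 values of 72 occupy positions 2–4 → average rank 3.
The 2 values of 80 occupy positions 6–7 → average rank (6+7)/2 = 6.5.
E has value 67 → rank 1.

1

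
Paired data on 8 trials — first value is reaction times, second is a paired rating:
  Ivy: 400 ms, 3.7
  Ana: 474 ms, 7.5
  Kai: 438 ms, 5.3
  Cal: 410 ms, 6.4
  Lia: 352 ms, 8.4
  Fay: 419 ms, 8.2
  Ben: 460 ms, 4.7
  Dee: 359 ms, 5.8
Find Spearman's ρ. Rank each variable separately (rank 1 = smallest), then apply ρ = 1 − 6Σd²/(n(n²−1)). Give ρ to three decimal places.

-0.190

Ranks of variable 1: 3, 8, 6, 4, 1, 5, 7, 2
Ranks of variable 2: 1, 6, 3, 5, 8, 7, 2, 4
d = r₁ − r₂: 2, 2, 3, -1, -7, -2, 5, -2
d²: 4, 4, 9, 1, 49, 4, 25, 4; Σd² = 100
ρ = 1 − 6·100/(8·63) = 1 − 600/504 = -0.190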